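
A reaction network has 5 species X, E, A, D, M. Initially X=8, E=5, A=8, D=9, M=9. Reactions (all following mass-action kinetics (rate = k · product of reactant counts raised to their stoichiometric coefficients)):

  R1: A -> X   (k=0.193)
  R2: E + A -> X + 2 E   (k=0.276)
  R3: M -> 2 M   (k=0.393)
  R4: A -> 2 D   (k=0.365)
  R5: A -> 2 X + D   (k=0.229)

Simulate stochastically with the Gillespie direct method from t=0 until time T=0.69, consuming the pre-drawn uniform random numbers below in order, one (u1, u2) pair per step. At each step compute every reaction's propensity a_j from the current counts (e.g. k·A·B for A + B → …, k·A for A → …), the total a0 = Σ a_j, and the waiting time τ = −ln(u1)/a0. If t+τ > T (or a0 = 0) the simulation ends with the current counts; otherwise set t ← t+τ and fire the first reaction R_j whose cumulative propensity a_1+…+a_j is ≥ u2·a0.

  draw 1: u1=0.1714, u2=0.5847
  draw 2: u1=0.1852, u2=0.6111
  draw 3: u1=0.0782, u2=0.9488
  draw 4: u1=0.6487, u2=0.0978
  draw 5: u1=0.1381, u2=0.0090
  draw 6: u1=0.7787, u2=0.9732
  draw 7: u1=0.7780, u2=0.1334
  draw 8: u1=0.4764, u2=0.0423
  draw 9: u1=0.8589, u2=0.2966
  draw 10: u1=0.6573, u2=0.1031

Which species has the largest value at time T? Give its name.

Dominant species at T: X

t=0.000: X=8 E=5 A=8 D=9 M=9
Draw 1: a1=1.544, a2=11.040, a3=3.537, a4=2.920, a5=1.832, a0=20.873; τ=−ln(0.1714)/20.873=0.084 → t=0.084; u2·a0=0.5847·20.873=12.204; a1=1.544 < 12.204 ≤ a1+a2=12.584 → R2 fires; X=9 E=6 A=7 D=9 M=9
Draw 2: a1=1.351, a2=11.592, a3=3.537, a4=2.555, a5=1.603, a0=20.638; τ=−ln(0.1852)/20.638=0.082 → t=0.166; u2·a0=0.6111·20.638=12.612; a1=1.351 < 12.612 ≤ a1+a2=12.943 → R2 fires; X=10 E=7 A=6 D=9 M=9
Draw 3: a1=1.158, a2=11.592, a3=3.537, a4=2.190, a5=1.374, a0=19.851; τ=−ln(0.0782)/19.851=0.128 → t=0.295; u2·a0=0.9488·19.851=18.835; a1+…+a4=18.477 < 18.835 ≤ a1+…+a5=19.851 → R5 fires; X=12 E=7 A=5 D=10 M=9
Draw 4: a1=0.965, a2=9.660, a3=3.537, a4=1.825, a5=1.145, a0=17.132; τ=−ln(0.6487)/17.132=0.025 → t=0.320; u2·a0=0.0978·17.132=1.676; a1=0.965 < 1.676 ≤ a1+a2=10.625 → R2 fires; X=13 E=8 A=4 D=10 M=9
Draw 5: a1=0.772, a2=8.832, a3=3.537, a4=1.460, a5=0.916, a0=15.517; τ=−ln(0.1381)/15.517=0.128 → t=0.447; u2·a0=0.0090·15.517=0.140 ≤ a1=0.772 → R1 fires; X=14 E=8 A=3 D=10 M=9
Draw 6: a1=0.579, a2=6.624, a3=3.537, a4=1.095, a5=0.687, a0=12.522; τ=−ln(0.7787)/12.522=0.020 → t=0.467; u2·a0=0.9732·12.522=12.186; a1+…+a4=11.835 < 12.186 ≤ a1+…+a5=12.522 → R5 fires; X=16 E=8 A=2 D=11 M=9
Draw 7: a1=0.386, a2=4.416, a3=3.537, a4=0.730, a5=0.458, a0=9.527; τ=−ln(0.7780)/9.527=0.026 → t=0.494; u2·a0=0.1334·9.527=1.271; a1=0.386 < 1.271 ≤ a1+a2=4.802 → R2 fires; X=17 E=9 A=1 D=11 M=9
Draw 8: a1=0.193, a2=2.484, a3=3.537, a4=0.365, a5=0.229, a0=6.808; τ=−ln(0.4764)/6.808=0.109 → t=0.603; u2·a0=0.0423·6.808=0.288; a1=0.193 < 0.288 ≤ a1+a2=2.677 → R2 fires; X=18 E=10 A=0 D=11 M=9
Draw 9: a1=0.000, a2=0.000, a3=3.537, a4=0.000, a5=0.000, a0=3.537; τ=−ln(0.8589)/3.537=0.043 → t=0.646; u2·a0=0.2966·3.537=1.049; a1+a2=0.000 < 1.049 ≤ a1+…+a3=3.537 → R3 fires; X=18 E=10 A=0 D=11 M=10
Draw 10: a1=0.000, a2=0.000, a3=3.930, a4=0.000, a5=0.000, a0=3.930; τ=−ln(0.6573)/3.930=0.107 → t=0.752 > T=0.69: stop.
At T=0.69: X=18 E=10 A=0 D=11 M=10; the largest is X.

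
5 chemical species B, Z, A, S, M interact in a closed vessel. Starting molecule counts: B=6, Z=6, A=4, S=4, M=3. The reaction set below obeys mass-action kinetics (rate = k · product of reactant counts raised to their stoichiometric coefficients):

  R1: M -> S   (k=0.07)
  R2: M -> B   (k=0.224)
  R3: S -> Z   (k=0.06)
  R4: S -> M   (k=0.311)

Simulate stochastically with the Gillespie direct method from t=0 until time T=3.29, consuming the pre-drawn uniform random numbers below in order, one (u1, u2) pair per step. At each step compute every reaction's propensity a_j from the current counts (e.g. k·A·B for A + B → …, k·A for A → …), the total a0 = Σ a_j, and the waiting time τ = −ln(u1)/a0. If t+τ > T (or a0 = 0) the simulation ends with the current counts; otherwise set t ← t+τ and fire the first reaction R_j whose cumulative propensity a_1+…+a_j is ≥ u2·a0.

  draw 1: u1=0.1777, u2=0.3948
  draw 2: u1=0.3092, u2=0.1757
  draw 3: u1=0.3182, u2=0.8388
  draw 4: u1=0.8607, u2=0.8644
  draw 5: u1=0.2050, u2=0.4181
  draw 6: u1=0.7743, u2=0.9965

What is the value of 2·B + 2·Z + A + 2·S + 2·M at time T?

Check how each reaction changes W = 2·B + 2·Z + A + 2·S + 2·M (weight of products minus weight of reactants):
R1: M -> S: (2·1) − (2·1) = 2 − 2 = 0
R2: M -> B: (2·1) − (2·1) = 2 − 2 = 0
R3: S -> Z: (2·1) − (2·1) = 2 − 2 = 0
R4: S -> M: (2·1) − (2·1) = 2 − 2 = 0
Every reaction leaves W unchanged, so W is conserved and no simulation is needed: W(T) = W(0) = 2·6 + 2·6 + 4 + 2·4 + 2·3 = 42

Value at T = 42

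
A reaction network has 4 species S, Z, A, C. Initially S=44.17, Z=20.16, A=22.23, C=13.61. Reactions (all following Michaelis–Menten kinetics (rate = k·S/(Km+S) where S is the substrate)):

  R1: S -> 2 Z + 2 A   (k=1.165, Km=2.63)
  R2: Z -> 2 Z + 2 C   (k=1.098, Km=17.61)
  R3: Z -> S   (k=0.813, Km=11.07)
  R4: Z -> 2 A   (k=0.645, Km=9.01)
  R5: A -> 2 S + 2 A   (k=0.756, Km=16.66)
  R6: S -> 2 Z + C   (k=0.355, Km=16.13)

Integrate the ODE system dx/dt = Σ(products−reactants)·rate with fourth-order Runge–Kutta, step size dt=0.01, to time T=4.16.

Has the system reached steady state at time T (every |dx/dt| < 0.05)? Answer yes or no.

Steady state at T: no

RK4 with dt=0.01: 416 steps to T=4.16. Trajectory (selected grid times):
t=0.00: S=44.17 Z=20.16 A=22.23 C=13.61
t=0.46: S=44.19 Z=21.23 A=23.86 C=14.28
t=0.92: S=44.23 Z=22.31 A=25.50 C=14.95
t=1.39: S=44.28 Z=23.40 A=27.18 C=15.66
t=1.85: S=44.35 Z=24.47 A=28.84 C=16.36
t=2.31: S=44.43 Z=25.54 A=30.51 C=17.07
t=2.77: S=44.52 Z=26.61 A=32.19 C=17.80
t=3.24: S=44.62 Z=27.71 A=33.92 C=18.54
t=3.70: S=44.74 Z=28.77 A=35.62 C=19.29
t=4.16: S=44.86 Z=29.84 A=37.32 C=20.04
Rates at T: R1=1.1005, R2=0.6905, R3=0.5930, R4=0.4954, R5=0.5227, R6=0.2611
dx/dt at T (Σ net stoichiometry × rate): S=+0.2768, Z=+2.3253, A=+3.7145, C=+1.6422
Largest |dx/dt| is |+3.7145| (A) ≥ 0.05 → not steady.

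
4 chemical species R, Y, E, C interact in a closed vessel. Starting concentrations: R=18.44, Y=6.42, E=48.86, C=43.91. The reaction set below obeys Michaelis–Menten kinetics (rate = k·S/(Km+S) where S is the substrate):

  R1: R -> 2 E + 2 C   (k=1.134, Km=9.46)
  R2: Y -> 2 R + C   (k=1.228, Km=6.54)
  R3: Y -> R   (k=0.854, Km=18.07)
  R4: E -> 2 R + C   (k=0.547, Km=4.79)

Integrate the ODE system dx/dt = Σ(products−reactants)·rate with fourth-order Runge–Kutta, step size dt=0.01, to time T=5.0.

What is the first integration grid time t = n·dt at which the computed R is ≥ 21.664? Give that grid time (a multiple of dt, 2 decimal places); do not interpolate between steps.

Threshold first reached at t = 2.07

RK4 with dt=0.01: 500 steps to T=5.0. Trajectory (selected grid times):
t=0.00: R=18.44 Y=6.42 E=48.86 C=43.91
t=0.56: R=19.37 Y=5.96 E=49.43 C=45.37
t=1.11: R=20.24 Y=5.53 E=50.00 C=46.80
t=1.67: R=21.09 Y=5.12 E=50.59 C=48.26
t=2.06: R=21.66 Y=4.84 E=51.01 C=49.28
t=2.07: R=21.67 Y=4.83 E=51.02 C=49.30
t=2.22: R=21.88 Y=4.73 E=51.18 C=49.69
t=2.78: R=22.66 Y=4.35 E=51.79 C=51.15
t=3.33: R=23.38 Y=4.00 E=52.40 C=52.57
t=3.89: R=24.08 Y=3.66 E=53.03 C=54.01
t=4.44: R=24.73 Y=3.35 E=53.65 C=55.42
t=5.00: R=25.36 Y=3.05 E=54.29 C=56.85
R(2.06)=21.656 < 21.664 but R(2.07)=21.671 ≥ 21.664, so the first grid time is t=2.07.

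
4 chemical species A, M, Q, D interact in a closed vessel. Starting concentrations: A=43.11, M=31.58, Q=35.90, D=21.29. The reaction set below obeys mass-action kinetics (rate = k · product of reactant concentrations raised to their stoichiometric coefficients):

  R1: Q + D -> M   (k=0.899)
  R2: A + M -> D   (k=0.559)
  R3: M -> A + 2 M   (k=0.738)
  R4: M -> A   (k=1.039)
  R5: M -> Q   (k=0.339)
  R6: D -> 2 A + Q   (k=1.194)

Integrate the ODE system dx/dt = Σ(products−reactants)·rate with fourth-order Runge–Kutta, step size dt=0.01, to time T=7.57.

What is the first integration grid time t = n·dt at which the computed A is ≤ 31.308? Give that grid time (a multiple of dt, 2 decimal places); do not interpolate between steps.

Threshold first reached at t = 0.03

RK4 with dt=0.01: 757 steps to T=7.57. Trajectory (selected grid times):
t=0.00: A=43.11 M=31.58 Q=35.90 D=21.29
t=0.02: A=32.37 M=30.02 Q=24.92 D=21.94
t=0.03: A=28.39 M=29.32 Q=20.77 D=22.19
t=0.84: A=23.31 M=2.17 Q=1.37 D=19.80
t=1.68: A=36.52 M=0.49 Q=1.35 D=7.85
t=2.52: A=41.73 M=0.16 Q=1.35 D=2.98
t=3.36: A=43.71 M=0.06 Q=1.35 D=1.12
t=4.21: A=44.46 M=0.02 Q=1.35 D=0.42
t=5.05: A=44.73 M=0.01 Q=1.35 D=0.16
t=5.89: A=44.83 M=0.00 Q=1.35 D=0.06
t=6.73: A=44.87 M=0.00 Q=1.35 D=0.02
t=7.57: A=44.89 M=0.00 Q=1.35 D=0.01
A(0.02)=32.367 > 31.308 but A(0.03)=28.392 ≤ 31.308, so the first grid time is t=0.03.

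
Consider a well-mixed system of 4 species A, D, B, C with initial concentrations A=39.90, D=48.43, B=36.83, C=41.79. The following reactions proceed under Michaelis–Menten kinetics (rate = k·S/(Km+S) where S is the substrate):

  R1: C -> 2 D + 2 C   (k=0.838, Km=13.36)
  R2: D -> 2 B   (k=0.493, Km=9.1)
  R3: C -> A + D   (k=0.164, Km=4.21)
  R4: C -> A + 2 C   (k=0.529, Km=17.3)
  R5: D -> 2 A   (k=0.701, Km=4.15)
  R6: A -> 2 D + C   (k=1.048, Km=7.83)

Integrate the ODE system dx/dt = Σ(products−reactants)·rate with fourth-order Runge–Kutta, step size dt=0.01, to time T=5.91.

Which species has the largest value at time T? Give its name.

Dominant species at T: D

RK4 with dt=0.01: 591 steps to T=5.91. Trajectory (selected grid times):
t=0.00: A=39.90 D=48.43 B=36.83 C=41.79
t=0.66: A=40.52 D=49.83 B=37.38 C=42.94
t=1.31: A=41.13 D=51.21 B=37.92 C=44.08
t=1.97: A=41.76 D=52.62 B=38.48 C=45.24
t=2.63: A=42.39 D=54.03 B=39.03 C=46.40
t=3.28: A=43.01 D=55.43 B=39.58 C=47.56
t=3.94: A=43.64 D=56.86 B=40.14 C=48.73
t=4.60: A=44.27 D=58.29 B=40.70 C=49.91
t=5.25: A=44.90 D=59.70 B=41.26 C=51.08
t=5.91: A=45.54 D=61.15 B=41.82 C=52.27
At T=5.91: A=45.54 D=61.15 B=41.82 C=52.27; the largest is D.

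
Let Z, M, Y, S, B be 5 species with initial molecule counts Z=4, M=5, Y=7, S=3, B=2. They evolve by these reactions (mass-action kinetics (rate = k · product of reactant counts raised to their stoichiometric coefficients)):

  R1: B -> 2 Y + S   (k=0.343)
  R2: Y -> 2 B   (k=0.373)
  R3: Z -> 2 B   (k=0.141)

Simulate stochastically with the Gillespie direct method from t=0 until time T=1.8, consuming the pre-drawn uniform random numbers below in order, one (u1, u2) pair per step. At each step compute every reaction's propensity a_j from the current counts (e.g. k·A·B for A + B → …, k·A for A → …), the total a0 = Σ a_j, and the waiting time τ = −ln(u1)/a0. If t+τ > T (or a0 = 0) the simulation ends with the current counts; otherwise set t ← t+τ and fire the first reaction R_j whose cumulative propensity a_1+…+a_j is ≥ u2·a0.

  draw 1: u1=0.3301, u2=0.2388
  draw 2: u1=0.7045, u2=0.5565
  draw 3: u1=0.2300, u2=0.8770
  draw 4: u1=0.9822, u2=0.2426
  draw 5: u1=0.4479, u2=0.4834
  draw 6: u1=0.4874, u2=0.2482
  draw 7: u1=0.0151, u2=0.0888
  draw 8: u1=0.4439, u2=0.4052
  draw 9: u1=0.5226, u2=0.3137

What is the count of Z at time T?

Z at T = 3

t=0.000: Z=4 M=5 Y=7 S=3 B=2
Draw 1: a1=0.686, a2=2.611, a3=0.564, a0=3.861; τ=−ln(0.3301)/3.861=0.287 → t=0.287; u2·a0=0.2388·3.861=0.922; a1=0.686 < 0.922 ≤ a1+a2=3.297 → R2 fires; Z=4 M=5 Y=6 S=3 B=4
Draw 2: a1=1.372, a2=2.238, a3=0.564, a0=4.174; τ=−ln(0.7045)/4.174=0.084 → t=0.371; u2·a0=0.5565·4.174=2.323; a1=1.372 < 2.323 ≤ a1+a2=3.610 → R2 fires; Z=4 M=5 Y=5 S=3 B=6
Draw 3: a1=2.058, a2=1.865, a3=0.564, a0=4.487; τ=−ln(0.2300)/4.487=0.328 → t=0.699; u2·a0=0.8770·4.487=3.935; a1+a2=3.923 < 3.935 ≤ a1+…+a3=4.487 → R3 fires; Z=3 M=5 Y=5 S=3 B=8
Draw 4: a1=2.744, a2=1.865, a3=0.423, a0=5.032; τ=−ln(0.9822)/5.032=0.004 → t=0.702; u2·a0=0.2426·5.032=1.221 ≤ a1=2.744 → R1 fires; Z=3 M=5 Y=7 S=4 B=7
Draw 5: a1=2.401, a2=2.611, a3=0.423, a0=5.435; τ=−ln(0.4479)/5.435=0.148 → t=0.850; u2·a0=0.4834·5.435=2.627; a1=2.401 < 2.627 ≤ a1+a2=5.012 → R2 fires; Z=3 M=5 Y=6 S=4 B=9
Draw 6: a1=3.087, a2=2.238, a3=0.423, a0=5.748; τ=−ln(0.4874)/5.748=0.125 → t=0.975; u2·a0=0.2482·5.748=1.427 ≤ a1=3.087 → R1 fires; Z=3 M=5 Y=8 S=5 B=8
Draw 7: a1=2.744, a2=2.984, a3=0.423, a0=6.151; τ=−ln(0.0151)/6.151=0.682 → t=1.657; u2·a0=0.0888·6.151=0.546 ≤ a1=2.744 → R1 fires; Z=3 M=5 Y=10 S=6 B=7
Draw 8: a1=2.401, a2=3.730, a3=0.423, a0=6.554; τ=−ln(0.4439)/6.554=0.124 → t=1.781; u2·a0=0.4052·6.554=2.656; a1=2.401 < 2.656 ≤ a1+a2=6.131 → R2 fires; Z=3 M=5 Y=9 S=6 B=9
Draw 9: a1=3.087, a2=3.357, a3=0.423, a0=6.867; τ=−ln(0.5226)/6.867=0.095 → t=1.875 > T=1.8: stop.
Read off Z at T=1.8: 3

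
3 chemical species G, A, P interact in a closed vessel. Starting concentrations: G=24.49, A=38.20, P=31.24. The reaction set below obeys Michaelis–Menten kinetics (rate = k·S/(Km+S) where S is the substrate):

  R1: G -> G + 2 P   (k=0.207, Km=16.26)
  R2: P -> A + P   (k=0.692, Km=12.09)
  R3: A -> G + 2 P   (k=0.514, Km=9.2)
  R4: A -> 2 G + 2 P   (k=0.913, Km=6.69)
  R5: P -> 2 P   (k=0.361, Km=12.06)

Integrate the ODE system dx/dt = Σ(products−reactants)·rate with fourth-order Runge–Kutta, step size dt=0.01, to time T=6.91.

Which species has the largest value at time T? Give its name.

RK4 with dt=0.01: 691 steps to T=6.91. Trajectory (selected grid times):
t=0.00: G=24.49 A=38.20 P=31.24
t=0.77: G=26.00 A=37.67 P=33.47
t=1.54: G=27.51 A=37.15 P=35.70
t=2.30: G=29.00 A=36.65 P=37.91
t=3.07: G=30.51 A=36.15 P=40.15
t=3.84: G=32.01 A=35.65 P=42.39
t=4.61: G=33.50 A=35.16 P=44.63
t=5.37: G=34.98 A=34.69 P=46.84
t=6.14: G=36.47 A=34.21 P=49.08
t=6.91: G=37.95 A=33.74 P=51.33
At T=6.91: G=37.95 A=33.74 P=51.33; the largest is P.

Dominant species at T: P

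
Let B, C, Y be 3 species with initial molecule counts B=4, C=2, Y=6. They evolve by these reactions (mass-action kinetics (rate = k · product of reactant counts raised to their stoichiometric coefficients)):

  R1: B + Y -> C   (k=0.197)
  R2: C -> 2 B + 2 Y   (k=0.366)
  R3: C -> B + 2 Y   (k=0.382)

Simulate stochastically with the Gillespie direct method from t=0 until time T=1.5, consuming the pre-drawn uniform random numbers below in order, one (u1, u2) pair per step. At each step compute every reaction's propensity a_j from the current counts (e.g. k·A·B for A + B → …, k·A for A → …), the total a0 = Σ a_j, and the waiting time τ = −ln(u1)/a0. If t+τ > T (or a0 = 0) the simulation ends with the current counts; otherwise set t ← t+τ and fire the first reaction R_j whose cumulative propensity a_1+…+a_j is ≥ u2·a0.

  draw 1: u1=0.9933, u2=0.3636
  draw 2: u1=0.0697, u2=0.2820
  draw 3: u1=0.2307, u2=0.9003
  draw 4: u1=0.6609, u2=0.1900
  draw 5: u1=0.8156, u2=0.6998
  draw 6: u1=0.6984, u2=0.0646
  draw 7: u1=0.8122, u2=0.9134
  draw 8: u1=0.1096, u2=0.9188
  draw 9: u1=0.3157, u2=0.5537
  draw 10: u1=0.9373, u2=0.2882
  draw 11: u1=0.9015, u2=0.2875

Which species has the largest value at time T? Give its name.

Dominant species at T: Y

t=0.000: B=4 C=2 Y=6
Draw 1: a1=4.728, a2=0.732, a3=0.764, a0=6.224; τ=−ln(0.9933)/6.224=0.001 → t=0.001; u2·a0=0.3636·6.224=2.263 ≤ a1=4.728 → R1 fires; B=3 C=3 Y=5
Draw 2: a1=2.955, a2=1.098, a3=1.146, a0=5.199; τ=−ln(0.0697)/5.199=0.512 → t=0.513; u2·a0=0.2820·5.199=1.466 ≤ a1=2.955 → R1 fires; B=2 C=4 Y=4
Draw 3: a1=1.576, a2=1.464, a3=1.528, a0=4.568; τ=−ln(0.2307)/4.568=0.321 → t=0.834; u2·a0=0.9003·4.568=4.113; a1+a2=3.040 < 4.113 ≤ a1+…+a3=4.568 → R3 fires; B=3 C=3 Y=6
Draw 4: a1=3.546, a2=1.098, a3=1.146, a0=5.790; τ=−ln(0.6609)/5.790=0.072 → t=0.906; u2·a0=0.1900·5.790=1.100 ≤ a1=3.546 → R1 fires; B=2 C=4 Y=5
Draw 5: a1=1.970, a2=1.464, a3=1.528, a0=4.962; τ=−ln(0.8156)/4.962=0.041 → t=0.947; u2·a0=0.6998·4.962=3.472; a1+a2=3.434 < 3.472 ≤ a1+…+a3=4.962 → R3 fires; B=3 C=3 Y=7
Draw 6: a1=4.137, a2=1.098, a3=1.146, a0=6.381; τ=−ln(0.6984)/6.381=0.056 → t=1.003; u2·a0=0.0646·6.381=0.412 ≤ a1=4.137 → R1 fires; B=2 C=4 Y=6
Draw 7: a1=2.364, a2=1.464, a3=1.528, a0=5.356; τ=−ln(0.8122)/5.356=0.039 → t=1.042; u2·a0=0.9134·5.356=4.892; a1+a2=3.828 < 4.892 ≤ a1+…+a3=5.356 → R3 fires; B=3 C=3 Y=8
Draw 8: a1=4.728, a2=1.098, a3=1.146, a0=6.972; τ=−ln(0.1096)/6.972=0.317 → t=1.359; u2·a0=0.9188·6.972=6.406; a1+a2=5.826 < 6.406 ≤ a1+…+a3=6.972 → R3 fires; B=4 C=2 Y=10
Draw 9: a1=7.880, a2=0.732, a3=0.764, a0=9.376; τ=−ln(0.3157)/9.376=0.123 → t=1.482; u2·a0=0.5537·9.376=5.191 ≤ a1=7.880 → R1 fires; B=3 C=3 Y=9
Draw 10: a1=5.319, a2=1.098, a3=1.146, a0=7.563; τ=−ln(0.9373)/7.563=0.009 → t=1.491; u2·a0=0.2882·7.563=2.180 ≤ a1=5.319 → R1 fires; B=2 C=4 Y=8
Draw 11: a1=3.152, a2=1.464, a3=1.528, a0=6.144; τ=−ln(0.9015)/6.144=0.017 → t=1.508 > T=1.5: stop.
At T=1.5: B=2 C=4 Y=8; the largest is Y.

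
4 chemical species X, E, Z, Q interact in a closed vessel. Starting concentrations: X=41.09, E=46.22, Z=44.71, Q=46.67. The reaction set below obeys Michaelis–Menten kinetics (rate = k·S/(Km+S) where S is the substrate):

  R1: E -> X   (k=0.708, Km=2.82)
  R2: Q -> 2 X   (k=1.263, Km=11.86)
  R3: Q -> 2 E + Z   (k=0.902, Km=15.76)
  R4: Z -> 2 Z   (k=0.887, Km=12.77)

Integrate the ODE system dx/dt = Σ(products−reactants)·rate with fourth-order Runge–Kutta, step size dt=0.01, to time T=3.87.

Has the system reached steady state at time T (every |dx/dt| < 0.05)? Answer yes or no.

Steady state at T: no

RK4 with dt=0.01: 387 steps to T=3.87. Trajectory (selected grid times):
t=0.00: X=41.09 E=46.22 Z=44.71 Q=46.67
t=0.43: X=42.24 E=46.51 Z=45.30 Q=45.95
t=0.86: X=43.39 E=46.80 Z=45.88 Q=45.23
t=1.29: X=44.54 E=47.09 Z=46.47 Q=44.51
t=1.72: X=45.68 E=47.37 Z=47.05 Q=43.80
t=2.15: X=46.82 E=47.65 Z=47.64 Q=43.09
t=2.58: X=47.96 E=47.93 Z=48.22 Q=42.38
t=3.01: X=49.09 E=48.21 Z=48.81 Q=41.67
t=3.44: X=50.23 E=48.48 Z=49.39 Q=40.97
t=3.87: X=51.35 E=48.76 Z=49.97 Q=40.27
Rates at T: R1=0.6693, R2=0.9757, R3=0.6483, R4=0.7065
dx/dt at T (Σ net stoichiometry × rate): X=+2.6206, E=+0.6273, Z=+1.3548, Q=-1.6240
Largest |dx/dt| is |+2.6206| (X) ≥ 0.05 → not steady.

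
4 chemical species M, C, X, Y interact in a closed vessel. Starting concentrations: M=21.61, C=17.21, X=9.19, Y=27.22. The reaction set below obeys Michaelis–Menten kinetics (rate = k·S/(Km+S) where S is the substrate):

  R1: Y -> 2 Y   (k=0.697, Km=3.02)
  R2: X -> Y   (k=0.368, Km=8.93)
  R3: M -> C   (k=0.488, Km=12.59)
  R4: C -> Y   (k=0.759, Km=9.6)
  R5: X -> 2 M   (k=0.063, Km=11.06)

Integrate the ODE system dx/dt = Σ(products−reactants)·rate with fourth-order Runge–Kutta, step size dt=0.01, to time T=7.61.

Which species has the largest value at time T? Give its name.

RK4 with dt=0.01: 761 steps to T=7.61. Trajectory (selected grid times):
t=0.00: M=21.61 C=17.21 X=9.19 Y=27.22
t=0.85: M=21.40 C=17.06 X=9.01 Y=28.33
t=1.69: M=21.19 C=16.91 X=8.83 Y=29.42
t=2.54: M=20.97 C=16.76 X=8.65 Y=30.52
t=3.38: M=20.76 C=16.61 X=8.48 Y=31.61
t=4.23: M=20.55 C=16.46 X=8.30 Y=32.71
t=5.07: M=20.34 C=16.31 X=8.13 Y=33.80
t=5.92: M=20.13 C=16.16 X=7.96 Y=34.90
t=6.76: M=19.93 C=16.01 X=7.79 Y=35.98
t=7.61: M=19.72 C=15.86 X=7.63 Y=37.08
At T=7.61: M=19.72 C=15.86 X=7.63 Y=37.08; the largest is Y.

Dominant species at T: Y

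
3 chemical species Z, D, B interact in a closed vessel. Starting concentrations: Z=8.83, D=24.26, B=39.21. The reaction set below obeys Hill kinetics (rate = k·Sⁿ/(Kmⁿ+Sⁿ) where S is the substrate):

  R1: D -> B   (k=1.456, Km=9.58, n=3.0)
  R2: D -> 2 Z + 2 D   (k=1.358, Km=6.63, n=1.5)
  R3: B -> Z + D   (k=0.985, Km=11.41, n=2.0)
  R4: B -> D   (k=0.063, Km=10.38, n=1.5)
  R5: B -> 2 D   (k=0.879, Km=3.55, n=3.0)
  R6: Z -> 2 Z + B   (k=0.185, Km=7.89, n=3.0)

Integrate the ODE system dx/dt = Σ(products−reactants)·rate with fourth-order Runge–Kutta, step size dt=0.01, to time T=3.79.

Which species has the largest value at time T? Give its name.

RK4 with dt=0.01: 379 steps to T=3.79. Trajectory (selected grid times):
t=0.00: Z=8.83 D=24.26 B=39.21
t=0.42: Z=10.26 D=25.33 B=39.06
t=0.84: Z=11.71 D=26.39 B=38.93
t=1.26: Z=13.17 D=27.46 B=38.80
t=1.68: Z=14.64 D=28.52 B=38.68
t=2.11: Z=16.15 D=29.61 B=38.57
t=2.53: Z=17.64 D=30.68 B=38.46
t=2.95: Z=19.13 D=31.74 B=38.35
t=3.37: Z=20.62 D=32.81 B=38.25
t=3.79: Z=22.13 D=33.88 B=38.15
At T=3.79: Z=22.13 D=33.88 B=38.15; the largest is B.

Dominant species at T: B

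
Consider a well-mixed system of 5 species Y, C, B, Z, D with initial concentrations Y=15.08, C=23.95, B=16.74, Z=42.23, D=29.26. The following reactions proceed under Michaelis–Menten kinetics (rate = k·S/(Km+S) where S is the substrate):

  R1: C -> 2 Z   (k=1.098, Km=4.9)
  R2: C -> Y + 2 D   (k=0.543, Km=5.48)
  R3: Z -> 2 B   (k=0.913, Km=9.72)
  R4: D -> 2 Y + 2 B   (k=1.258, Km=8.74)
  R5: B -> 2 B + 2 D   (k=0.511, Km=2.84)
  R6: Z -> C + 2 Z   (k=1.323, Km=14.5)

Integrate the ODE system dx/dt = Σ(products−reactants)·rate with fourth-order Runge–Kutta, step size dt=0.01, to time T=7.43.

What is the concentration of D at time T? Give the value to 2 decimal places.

RK4 with dt=0.01: 743 steps to T=7.43. Trajectory (selected grid times):
t=0.00: Y=15.08 C=23.95 B=16.74 Z=42.23 D=29.26
t=0.83: Y=17.06 C=23.65 B=19.96 Z=43.94 D=29.92
t=1.65: Y=19.02 C=23.36 B=23.16 Z=45.64 D=30.58
t=2.48: Y=21.01 C=23.08 B=26.42 Z=47.35 D=31.26
t=3.30: Y=22.99 C=22.82 B=29.66 Z=49.05 D=31.93
t=4.13: Y=24.99 C=22.55 B=32.96 Z=50.76 D=32.61
t=4.95: Y=26.98 C=22.30 B=36.24 Z=52.46 D=33.29
t=5.78: Y=29.00 C=22.06 B=39.57 Z=54.17 D=33.97
t=6.60: Y=31.00 C=21.83 B=42.88 Z=55.87 D=34.65
t=7.43: Y=33.03 C=21.60 B=46.25 Z=57.58 D=35.33
Read off D at T=7.43: 35.33

D at T = 35.33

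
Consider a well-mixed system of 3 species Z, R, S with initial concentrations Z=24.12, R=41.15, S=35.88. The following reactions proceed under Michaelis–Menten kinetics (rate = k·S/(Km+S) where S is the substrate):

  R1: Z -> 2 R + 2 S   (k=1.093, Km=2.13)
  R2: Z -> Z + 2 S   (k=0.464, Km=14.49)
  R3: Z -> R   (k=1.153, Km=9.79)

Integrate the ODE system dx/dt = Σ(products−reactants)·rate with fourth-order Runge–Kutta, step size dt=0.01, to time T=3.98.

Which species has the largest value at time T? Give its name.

Dominant species at T: R

RK4 with dt=0.01: 398 steps to T=3.98. Trajectory (selected grid times):
t=0.00: Z=24.12 R=41.15 S=35.88
t=0.44: Z=23.32 R=42.39 S=37.02
t=0.88: Z=22.52 R=43.63 S=38.15
t=1.33: Z=21.72 R=44.88 S=39.30
t=1.77: Z=20.93 R=46.11 S=40.41
t=2.21: Z=20.15 R=47.32 S=41.52
t=2.65: Z=19.38 R=48.53 S=42.63
t=3.10: Z=18.59 R=49.76 S=43.75
t=3.54: Z=17.83 R=50.95 S=44.84
t=3.98: Z=17.08 R=52.13 S=45.92
At T=3.98: Z=17.08 R=52.13 S=45.92; the largest is R.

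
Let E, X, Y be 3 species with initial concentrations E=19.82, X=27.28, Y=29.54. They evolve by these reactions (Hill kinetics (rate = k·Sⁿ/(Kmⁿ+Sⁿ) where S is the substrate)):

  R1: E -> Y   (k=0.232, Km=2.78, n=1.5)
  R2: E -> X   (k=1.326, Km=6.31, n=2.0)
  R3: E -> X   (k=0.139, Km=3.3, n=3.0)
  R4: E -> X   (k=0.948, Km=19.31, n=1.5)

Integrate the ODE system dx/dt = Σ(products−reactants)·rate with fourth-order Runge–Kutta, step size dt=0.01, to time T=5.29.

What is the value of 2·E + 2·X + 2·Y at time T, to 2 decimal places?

Value at T = 153.28

Check how each reaction changes W = 2·E + 2·X + 2·Y (weight of products minus weight of reactants):
R1: E -> Y: (2·1) − (2·1) = 2 − 2 = 0
R2: E -> X: (2·1) − (2·1) = 2 − 2 = 0
R3: E -> X: (2·1) − (2·1) = 2 − 2 = 0
R4: E -> X: (2·1) − (2·1) = 2 − 2 = 0
Every reaction leaves W unchanged, so W is conserved and no simulation is needed: W(T) = W(0) = 2·19.82 + 2·27.28 + 2·29.54 = 153.28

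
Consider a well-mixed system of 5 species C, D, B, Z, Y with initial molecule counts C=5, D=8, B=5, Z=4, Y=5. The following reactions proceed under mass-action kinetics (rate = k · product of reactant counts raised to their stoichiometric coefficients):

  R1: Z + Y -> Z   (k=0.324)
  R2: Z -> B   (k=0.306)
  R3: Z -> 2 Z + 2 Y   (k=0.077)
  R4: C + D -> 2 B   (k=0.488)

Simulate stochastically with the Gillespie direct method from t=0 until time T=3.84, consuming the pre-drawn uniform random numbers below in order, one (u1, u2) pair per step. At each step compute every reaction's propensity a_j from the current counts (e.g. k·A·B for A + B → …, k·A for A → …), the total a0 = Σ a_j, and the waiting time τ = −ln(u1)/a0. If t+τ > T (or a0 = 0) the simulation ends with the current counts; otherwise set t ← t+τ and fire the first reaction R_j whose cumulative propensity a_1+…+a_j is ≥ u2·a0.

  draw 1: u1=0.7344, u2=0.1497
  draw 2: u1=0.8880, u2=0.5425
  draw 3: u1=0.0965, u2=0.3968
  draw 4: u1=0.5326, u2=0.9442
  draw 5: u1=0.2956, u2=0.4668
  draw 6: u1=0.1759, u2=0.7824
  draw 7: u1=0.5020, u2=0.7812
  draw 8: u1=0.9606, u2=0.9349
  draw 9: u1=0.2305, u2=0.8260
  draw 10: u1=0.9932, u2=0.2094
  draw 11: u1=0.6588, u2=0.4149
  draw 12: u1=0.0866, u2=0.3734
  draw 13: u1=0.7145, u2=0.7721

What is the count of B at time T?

B at T = 18

t=0.000: C=5 D=8 B=5 Z=4 Y=5
Draw 1: a1=6.480, a2=1.224, a3=0.308, a4=19.520, a0=27.532; τ=−ln(0.7344)/27.532=0.011 → t=0.011; u2·a0=0.1497·27.532=4.122 ≤ a1=6.480 → R1 fires; C=5 D=8 B=5 Z=4 Y=4
Draw 2: a1=5.184, a2=1.224, a3=0.308, a4=19.520, a0=26.236; τ=−ln(0.8880)/26.236=0.005 → t=0.016; u2·a0=0.5425·26.236=14.233; a1+…+a3=6.716 < 14.233 ≤ a1+…+a4=26.236 → R4 fires; C=4 D=7 B=7 Z=4 Y=4
Draw 3: a1=5.184, a2=1.224, a3=0.308, a4=13.664, a0=20.380; τ=−ln(0.0965)/20.380=0.115 → t=0.130; u2·a0=0.3968·20.380=8.087; a1+…+a3=6.716 < 8.087 ≤ a1+…+a4=20.380 → R4 fires; C=3 D=6 B=9 Z=4 Y=4
Draw 4: a1=5.184, a2=1.224, a3=0.308, a4=8.784, a0=15.500; τ=−ln(0.5326)/15.500=0.041 → t=0.171; u2·a0=0.9442·15.500=14.635; a1+…+a3=6.716 < 14.635 ≤ a1+…+a4=15.500 → R4 fires; C=2 D=5 B=11 Z=4 Y=4
Draw 5: a1=5.184, a2=1.224, a3=0.308, a4=4.880, a0=11.596; τ=−ln(0.2956)/11.596=0.105 → t=0.276; u2·a0=0.4668·11.596=5.413; a1=5.184 < 5.413 ≤ a1+a2=6.408 → R2 fires; C=2 D=5 B=12 Z=3 Y=4
Draw 6: a1=3.888, a2=0.918, a3=0.231, a4=4.880, a0=9.917; τ=−ln(0.1759)/9.917=0.175 → t=0.451; u2·a0=0.7824·9.917=7.759; a1+…+a3=5.037 < 7.759 ≤ a1+…+a4=9.917 → R4 fires; C=1 D=4 B=14 Z=3 Y=4
Draw 7: a1=3.888, a2=0.918, a3=0.231, a4=1.952, a0=6.989; τ=−ln(0.5020)/6.989=0.099 → t=0.550; u2·a0=0.7812·6.989=5.460; a1+…+a3=5.037 < 5.460 ≤ a1+…+a4=6.989 → R4 fires; C=0 D=3 B=16 Z=3 Y=4
Draw 8: a1=3.888, a2=0.918, a3=0.231, a4=0.000, a0=5.037; τ=−ln(0.9606)/5.037=0.008 → t=0.558; u2·a0=0.9349·5.037=4.709; a1=3.888 < 4.709 ≤ a1+a2=4.806 → R2 fires; C=0 D=3 B=17 Z=2 Y=4
Draw 9: a1=2.592, a2=0.612, a3=0.154, a4=0.000, a0=3.358; τ=−ln(0.2305)/3.358=0.437 → t=0.995; u2·a0=0.8260·3.358=2.774; a1=2.592 < 2.774 ≤ a1+a2=3.204 → R2 fires; C=0 D=3 B=18 Z=1 Y=4
Draw 10: a1=1.296, a2=0.306, a3=0.077, a4=0.000, a0=1.679; τ=−ln(0.9932)/1.679=0.004 → t=0.999; u2·a0=0.2094·1.679=0.352 ≤ a1=1.296 → R1 fires; C=0 D=3 B=18 Z=1 Y=3
Draw 11: a1=0.972, a2=0.306, a3=0.077, a4=0.000, a0=1.355; τ=−ln(0.6588)/1.355=0.308 → t=1.307; u2·a0=0.4149·1.355=0.562 ≤ a1=0.972 → R1 fires; C=0 D=3 B=18 Z=1 Y=2
Draw 12: a1=0.648, a2=0.306, a3=0.077, a4=0.000, a0=1.031; τ=−ln(0.0866)/1.031=2.373 → t=3.680; u2·a0=0.3734·1.031=0.385 ≤ a1=0.648 → R1 fires; C=0 D=3 B=18 Z=1 Y=1
Draw 13: a1=0.324, a2=0.306, a3=0.077, a4=0.000, a0=0.707; τ=−ln(0.7145)/0.707=0.475 → t=4.156 > T=3.84: stop.
Read off B at T=3.84: 18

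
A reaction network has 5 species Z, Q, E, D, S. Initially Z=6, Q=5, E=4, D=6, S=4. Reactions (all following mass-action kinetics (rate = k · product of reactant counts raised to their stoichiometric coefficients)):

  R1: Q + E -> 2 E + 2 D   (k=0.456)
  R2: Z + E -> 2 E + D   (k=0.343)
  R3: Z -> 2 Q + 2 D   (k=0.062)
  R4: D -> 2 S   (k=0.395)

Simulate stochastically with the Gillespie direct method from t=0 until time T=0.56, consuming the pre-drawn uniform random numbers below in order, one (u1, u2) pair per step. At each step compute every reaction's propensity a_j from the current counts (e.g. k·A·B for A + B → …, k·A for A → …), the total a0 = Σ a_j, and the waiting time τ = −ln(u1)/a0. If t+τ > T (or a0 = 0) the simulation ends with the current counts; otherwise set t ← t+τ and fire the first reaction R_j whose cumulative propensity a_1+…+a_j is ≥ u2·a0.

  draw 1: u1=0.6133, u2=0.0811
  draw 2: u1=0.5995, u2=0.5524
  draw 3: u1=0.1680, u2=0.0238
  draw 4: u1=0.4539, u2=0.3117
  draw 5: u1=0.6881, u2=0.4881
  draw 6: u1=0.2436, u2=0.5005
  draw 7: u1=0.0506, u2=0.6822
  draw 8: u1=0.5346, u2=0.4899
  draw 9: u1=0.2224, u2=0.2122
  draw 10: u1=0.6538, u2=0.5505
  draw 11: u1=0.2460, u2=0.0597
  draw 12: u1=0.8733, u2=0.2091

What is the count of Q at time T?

Q at T = 0

t=0.000: Z=6 Q=5 E=4 D=6 S=4
Draw 1: a1=9.120, a2=8.232, a3=0.372, a4=2.370, a0=20.094; τ=−ln(0.6133)/20.094=0.024 → t=0.024; u2·a0=0.0811·20.094=1.630 ≤ a1=9.120 → R1 fires; Z=6 Q=4 E=5 D=8 S=4
Draw 2: a1=9.120, a2=10.290, a3=0.372, a4=3.160, a0=22.942; τ=−ln(0.5995)/22.942=0.022 → t=0.047; u2·a0=0.5524·22.942=12.673; a1=9.120 < 12.673 ≤ a1+a2=19.410 → R2 fires; Z=5 Q=4 E=6 D=9 S=4
Draw 3: a1=10.944, a2=10.290, a3=0.310, a4=3.555, a0=25.099; τ=−ln(0.1680)/25.099=0.071 → t=0.118; u2·a0=0.0238·25.099=0.597 ≤ a1=10.944 → R1 fires; Z=5 Q=3 E=7 D=11 S=4
Draw 4: a1=9.576, a2=12.005, a3=0.310, a4=4.345, a0=26.236; τ=−ln(0.4539)/26.236=0.030 → t=0.148; u2·a0=0.3117·26.236=8.178 ≤ a1=9.576 → R1 fires; Z=5 Q=2 E=8 D=13 S=4
Draw 5: a1=7.296, a2=13.720, a3=0.310, a4=5.135, a0=26.461; τ=−ln(0.6881)/26.461=0.014 → t=0.162; u2·a0=0.4881·26.461=12.916; a1=7.296 < 12.916 ≤ a1+a2=21.016 → R2 fires; Z=4 Q=2 E=9 D=14 S=4
Draw 6: a1=8.208, a2=12.348, a3=0.248, a4=5.530, a0=26.334; τ=−ln(0.2436)/26.334=0.054 → t=0.216; u2·a0=0.5005·26.334=13.180; a1=8.208 < 13.180 ≤ a1+a2=20.556 → R2 fires; Z=3 Q=2 E=10 D=15 S=4
Draw 7: a1=9.120, a2=10.290, a3=0.186, a4=5.925, a0=25.521; τ=−ln(0.0506)/25.521=0.117 → t=0.332; u2·a0=0.6822·25.521=17.410; a1=9.120 < 17.410 ≤ a1+a2=19.410 → R2 fires; Z=2 Q=2 E=11 D=16 S=4
Draw 8: a1=10.032, a2=7.546, a3=0.124, a4=6.320, a0=24.022; τ=−ln(0.5346)/24.022=0.026 → t=0.359; u2·a0=0.4899·24.022=11.768; a1=10.032 < 11.768 ≤ a1+a2=17.578 → R2 fires; Z=1 Q=2 E=12 D=17 S=4
Draw 9: a1=10.944, a2=4.116, a3=0.062, a4=6.715, a0=21.837; τ=−ln(0.2224)/21.837=0.069 → t=0.427; u2·a0=0.2122·21.837=4.634 ≤ a1=10.944 → R1 fires; Z=1 Q=1 E=13 D=19 S=4
Draw 10: a1=5.928, a2=4.459, a3=0.062, a4=7.505, a0=17.954; τ=−ln(0.6538)/17.954=0.024 → t=0.451; u2·a0=0.5505·17.954=9.884; a1=5.928 < 9.884 ≤ a1+a2=10.387 → R2 fires; Z=0 Q=1 E=14 D=20 S=4
Draw 11: a1=6.384, a2=0.000, a3=0.000, a4=7.900, a0=14.284; τ=−ln(0.2460)/14.284=0.098 → t=0.549; u2·a0=0.0597·14.284=0.853 ≤ a1=6.384 → R1 fires; Z=0 Q=0 E=15 D=22 S=4
Draw 12: a1=0.000, a2=0.000, a3=0.000, a4=8.690, a0=8.690; τ=−ln(0.8733)/8.690=0.016 → t=0.565 > T=0.56: stop.
Read off Q at T=0.56: 0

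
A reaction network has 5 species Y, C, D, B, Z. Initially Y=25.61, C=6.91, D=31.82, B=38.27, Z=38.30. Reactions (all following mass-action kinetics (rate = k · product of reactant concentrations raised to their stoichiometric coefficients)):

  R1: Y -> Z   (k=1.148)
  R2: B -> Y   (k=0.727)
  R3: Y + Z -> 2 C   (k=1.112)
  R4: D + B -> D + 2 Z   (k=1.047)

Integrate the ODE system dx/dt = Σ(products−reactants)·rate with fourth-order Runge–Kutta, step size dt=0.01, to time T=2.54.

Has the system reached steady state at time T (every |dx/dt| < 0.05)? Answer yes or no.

RK4 with dt=0.01: 254 steps to T=2.54. Trajectory (selected grid times):
t=0.00: Y=25.61 C=6.91 D=31.82 B=38.27 Z=38.30
t=0.28: Y=0.00 C=58.75 D=31.82 B=0.00 Z=87.79
t=0.56: Y=0.00 C=58.75 D=31.82 B=0.00 Z=87.79
t=0.85: Y=0.00 C=58.75 D=31.82 B=0.00 Z=87.79
t=1.13: Y=0.00 C=58.75 D=31.82 B=0.00 Z=87.79
t=1.41: Y=0.00 C=58.75 D=31.82 B=0.00 Z=87.79
t=1.69: Y=0.00 C=58.75 D=31.82 B=0.00 Z=87.79
t=1.98: Y=0.00 C=58.75 D=31.82 B=0.00 Z=87.79
t=2.26: Y=0.00 C=58.75 D=31.82 B=0.00 Z=87.79
t=2.54: Y=0.00 C=58.75 D=31.82 B=0.00 Z=87.79
Rates at T: R1=0.0000, R2=0.0000, R3=0.0000, R4=0.0000
dx/dt at T (Σ net stoichiometry × rate): Y=-0.0000, C=+0.0000, D=+0.0000, B=-0.0000, Z=+0.0000
Largest |dx/dt| is |+0.0000| (Z) < 0.05 → steady.

Steady state at T: yes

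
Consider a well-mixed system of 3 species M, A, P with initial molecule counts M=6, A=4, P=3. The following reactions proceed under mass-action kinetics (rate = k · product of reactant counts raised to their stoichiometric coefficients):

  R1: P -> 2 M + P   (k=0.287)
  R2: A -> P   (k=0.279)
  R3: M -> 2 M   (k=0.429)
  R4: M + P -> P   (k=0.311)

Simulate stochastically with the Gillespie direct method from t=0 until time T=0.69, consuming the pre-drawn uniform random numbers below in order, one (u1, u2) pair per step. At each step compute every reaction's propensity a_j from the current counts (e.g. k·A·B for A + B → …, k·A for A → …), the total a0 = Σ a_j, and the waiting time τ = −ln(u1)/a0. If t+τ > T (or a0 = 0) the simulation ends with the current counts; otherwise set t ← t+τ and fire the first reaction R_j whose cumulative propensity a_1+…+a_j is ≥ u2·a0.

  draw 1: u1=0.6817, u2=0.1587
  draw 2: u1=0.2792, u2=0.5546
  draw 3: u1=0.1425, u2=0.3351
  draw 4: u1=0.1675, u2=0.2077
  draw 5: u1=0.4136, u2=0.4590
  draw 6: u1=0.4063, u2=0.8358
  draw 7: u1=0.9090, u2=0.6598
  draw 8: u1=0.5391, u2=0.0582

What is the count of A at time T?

t=0.000: M=6 A=4 P=3
Draw 1: a1=0.861, a2=1.116, a3=2.574, a4=5.598, a0=10.149; τ=−ln(0.6817)/10.149=0.038 → t=0.038; u2·a0=0.1587·10.149=1.611; a1=0.861 < 1.611 ≤ a1+a2=1.977 → R2 fires; M=6 A=3 P=4
Draw 2: a1=1.148, a2=0.837, a3=2.574, a4=7.464, a0=12.023; τ=−ln(0.2792)/12.023=0.106 → t=0.144; u2·a0=0.5546·12.023=6.668; a1+…+a3=4.559 < 6.668 ≤ a1+…+a4=12.023 → R4 fires; M=5 A=3 P=4
Draw 3: a1=1.148, a2=0.837, a3=2.145, a4=6.220, a0=10.350; τ=−ln(0.1425)/10.350=0.188 → t=0.332; u2·a0=0.3351·10.350=3.468; a1+a2=1.985 < 3.468 ≤ a1+…+a3=4.130 → R3 fires; M=6 A=3 P=4
Draw 4: a1=1.148, a2=0.837, a3=2.574, a4=7.464, a0=12.023; τ=−ln(0.1675)/12.023=0.149 → t=0.481; u2·a0=0.2077·12.023=2.497; a1+a2=1.985 < 2.497 ≤ a1+…+a3=4.559 → R3 fires; M=7 A=3 P=4
Draw 5: a1=1.148, a2=0.837, a3=3.003, a4=8.708, a0=13.696; τ=−ln(0.4136)/13.696=0.064 → t=0.545; u2·a0=0.4590·13.696=6.286; a1+…+a3=4.988 < 6.286 ≤ a1+…+a4=13.696 → R4 fires; M=6 A=3 P=4
Draw 6: a1=1.148, a2=0.837, a3=2.574, a4=7.464, a0=12.023; τ=−ln(0.4063)/12.023=0.075 → t=0.620; u2·a0=0.8358·12.023=10.049; a1+…+a3=4.559 < 10.049 ≤ a1+…+a4=12.023 → R4 fires; M=5 A=3 P=4
Draw 7: a1=1.148, a2=0.837, a3=2.145, a4=6.220, a0=10.350; τ=−ln(0.9090)/10.350=0.009 → t=0.629; u2·a0=0.6598·10.350=6.829; a1+…+a3=4.130 < 6.829 ≤ a1+…+a4=10.350 → R4 fires; M=4 A=3 P=4
Draw 8: a1=1.148, a2=0.837, a3=1.716, a4=4.976, a0=8.677; τ=−ln(0.5391)/8.677=0.071 → t=0.701 > T=0.69: stop.
Read off A at T=0.69: 3

A at T = 3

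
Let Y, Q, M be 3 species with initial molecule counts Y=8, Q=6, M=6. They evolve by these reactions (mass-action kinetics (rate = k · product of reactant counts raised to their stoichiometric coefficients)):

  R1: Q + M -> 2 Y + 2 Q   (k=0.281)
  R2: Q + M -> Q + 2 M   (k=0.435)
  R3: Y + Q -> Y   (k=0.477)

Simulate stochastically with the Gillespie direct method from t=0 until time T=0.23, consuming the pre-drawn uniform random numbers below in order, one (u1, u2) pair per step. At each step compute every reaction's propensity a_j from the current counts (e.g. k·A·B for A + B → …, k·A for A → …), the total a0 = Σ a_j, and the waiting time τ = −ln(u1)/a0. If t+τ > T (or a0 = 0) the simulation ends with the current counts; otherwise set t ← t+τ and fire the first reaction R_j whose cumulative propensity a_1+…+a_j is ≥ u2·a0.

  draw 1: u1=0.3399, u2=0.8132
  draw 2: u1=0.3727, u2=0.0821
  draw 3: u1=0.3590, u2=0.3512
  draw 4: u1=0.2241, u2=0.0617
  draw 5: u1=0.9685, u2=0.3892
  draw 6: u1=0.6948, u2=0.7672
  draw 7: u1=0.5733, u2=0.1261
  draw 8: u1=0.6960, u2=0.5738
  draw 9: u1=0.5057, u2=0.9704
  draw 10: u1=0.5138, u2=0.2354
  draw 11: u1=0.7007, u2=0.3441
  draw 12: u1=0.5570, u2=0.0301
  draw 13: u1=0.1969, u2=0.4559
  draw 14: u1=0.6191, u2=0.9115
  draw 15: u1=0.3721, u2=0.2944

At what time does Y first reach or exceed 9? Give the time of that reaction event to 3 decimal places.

Threshold first reached at t = 0.047

t=0.000: Y=8 Q=6 M=6
Draw 1: a1=10.116, a2=15.660, a3=22.896, a0=48.672; τ=−ln(0.3399)/48.672=0.022 → t=0.022; u2·a0=0.8132·48.672=39.580; a1+a2=25.776 < 39.580 ≤ a1+…+a3=48.672 → R3 fires; Y=8 Q=5 M=6
Draw 2: a1=8.430, a2=13.050, a3=19.080, a0=40.560; τ=−ln(0.3727)/40.560=0.024 → t=0.047; u2·a0=0.0821·40.560=3.330 ≤ a1=8.430 → R1 fires; Y=10 Q=6 M=5
Draw 3: a1=8.430, a2=13.050, a3=28.620, a0=50.100; τ=−ln(0.3590)/50.100=0.020 → t=0.067; u2·a0=0.3512·50.100=17.595; a1=8.430 < 17.595 ≤ a1+a2=21.480 → R2 fires; Y=10 Q=6 M=6
Draw 4: a1=10.116, a2=15.660, a3=28.620, a0=54.396; τ=−ln(0.2241)/54.396=0.027 → t=0.094; u2·a0=0.0617·54.396=3.356 ≤ a1=10.116 → R1 fires; Y=12 Q=7 M=5
Draw 5: a1=9.835, a2=15.225, a3=40.068, a0=65.128; τ=−ln(0.9685)/65.128=0.000 → t=0.095; u2·a0=0.3892·65.128=25.348; a1+a2=25.060 < 25.348 ≤ a1+…+a3=65.128 → R3 fires; Y=12 Q=6 M=5
Draw 6: a1=8.430, a2=13.050, a3=34.344, a0=55.824; τ=−ln(0.6948)/55.824=0.007 → t=0.101; u2·a0=0.7672·55.824=42.828; a1+a2=21.480 < 42.828 ≤ a1+…+a3=55.824 → R3 fires; Y=12 Q=5 M=5
Draw 7: a1=7.025, a2=10.875, a3=28.620, a0=46.520; τ=−ln(0.5733)/46.520=0.012 → t=0.113; u2·a0=0.1261·46.520=5.866 ≤ a1=7.025 → R1 fires; Y=14 Q=6 M=4
Draw 8: a1=6.744, a2=10.440, a3=40.068, a0=57.252; τ=−ln(0.6960)/57.252=0.006 → t=0.120; u2·a0=0.5738·57.252=32.851; a1+a2=17.184 < 32.851 ≤ a1+…+a3=57.252 → R3 fires; Y=14 Q=5 M=4
Draw 9: a1=5.620, a2=8.700, a3=33.390, a0=47.710; τ=−ln(0.5057)/47.710=0.014 → t=0.134; u2·a0=0.9704·47.710=46.298; a1+a2=14.320 < 46.298 ≤ a1+…+a3=47.710 → R3 fires; Y=14 Q=4 M=4
Draw 10: a1=4.496, a2=6.960, a3=26.712, a0=38.168; τ=−ln(0.5138)/38.168=0.017 → t=0.151; u2·a0=0.2354·38.168=8.985; a1=4.496 < 8.985 ≤ a1+a2=11.456 → R2 fires; Y=14 Q=4 M=5
Draw 11: a1=5.620, a2=8.700, a3=26.712, a0=41.032; τ=−ln(0.7007)/41.032=0.009 → t=0.160; u2·a0=0.3441·41.032=14.119; a1=5.620 < 14.119 ≤ a1+a2=14.320 → R2 fires; Y=14 Q=4 M=6
Draw 12: a1=6.744, a2=10.440, a3=26.712, a0=43.896; τ=−ln(0.5570)/43.896=0.013 → t=0.173; u2·a0=0.0301·43.896=1.321 ≤ a1=6.744 → R1 fires; Y=16 Q=5 M=5
Draw 13: a1=7.025, a2=10.875, a3=38.160, a0=56.060; τ=−ln(0.1969)/56.060=0.029 → t=0.202; u2·a0=0.4559·56.060=25.558; a1+a2=17.900 < 25.558 ≤ a1+…+a3=56.060 → R3 fires; Y=16 Q=4 M=5
Draw 14: a1=5.620, a2=8.700, a3=30.528, a0=44.848; τ=−ln(0.6191)/44.848=0.011 → t=0.213; u2·a0=0.9115·44.848=40.879; a1+a2=14.320 < 40.879 ≤ a1+…+a3=44.848 → R3 fires; Y=16 Q=3 M=5
Draw 15: a1=4.215, a2=6.525, a3=22.896, a0=33.636; τ=−ln(0.3721)/33.636=0.029 → t=0.243 > T=0.23: stop.
Y first becomes ≥ 9 when it reaches 10 at the event at t=0.047.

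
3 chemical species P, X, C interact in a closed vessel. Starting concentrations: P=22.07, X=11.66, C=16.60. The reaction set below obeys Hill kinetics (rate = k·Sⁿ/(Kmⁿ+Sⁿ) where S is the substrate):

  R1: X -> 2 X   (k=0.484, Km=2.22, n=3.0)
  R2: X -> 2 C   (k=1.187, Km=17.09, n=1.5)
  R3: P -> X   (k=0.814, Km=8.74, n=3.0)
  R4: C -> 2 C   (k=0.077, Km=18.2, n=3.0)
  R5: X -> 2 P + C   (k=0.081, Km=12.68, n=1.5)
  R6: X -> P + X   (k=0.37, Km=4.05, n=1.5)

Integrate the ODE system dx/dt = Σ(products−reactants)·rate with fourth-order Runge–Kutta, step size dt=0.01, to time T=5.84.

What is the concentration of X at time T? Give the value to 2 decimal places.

RK4 with dt=0.01: 584 steps to T=5.84. Trajectory (selected grid times):
t=0.00: P=22.07 X=11.66 C=16.60
t=0.65: P=21.82 X=12.16 C=17.21
t=1.30: P=21.58 X=12.65 C=17.85
t=1.95: P=21.34 X=13.13 C=18.52
t=2.60: P=21.11 X=13.59 C=19.20
t=3.24: P=20.88 X=14.04 C=19.90
t=3.89: P=20.66 X=14.48 C=20.62
t=4.54: P=20.43 X=14.92 C=21.36
t=5.19: P=20.21 X=15.34 C=22.13
t=5.84: P=20.00 X=15.75 C=22.91
Read off X at T=5.84: 15.75

X at T = 15.75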